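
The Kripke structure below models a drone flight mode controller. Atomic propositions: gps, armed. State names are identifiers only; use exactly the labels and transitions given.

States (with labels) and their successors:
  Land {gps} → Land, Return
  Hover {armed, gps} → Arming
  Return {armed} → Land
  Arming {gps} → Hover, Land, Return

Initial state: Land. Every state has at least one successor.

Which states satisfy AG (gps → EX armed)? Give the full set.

States satisfying gps → EX armed: {Land, Return, Arming}.
States satisfying AG (gps → EX armed): {Land, Return}.

{Land, Return}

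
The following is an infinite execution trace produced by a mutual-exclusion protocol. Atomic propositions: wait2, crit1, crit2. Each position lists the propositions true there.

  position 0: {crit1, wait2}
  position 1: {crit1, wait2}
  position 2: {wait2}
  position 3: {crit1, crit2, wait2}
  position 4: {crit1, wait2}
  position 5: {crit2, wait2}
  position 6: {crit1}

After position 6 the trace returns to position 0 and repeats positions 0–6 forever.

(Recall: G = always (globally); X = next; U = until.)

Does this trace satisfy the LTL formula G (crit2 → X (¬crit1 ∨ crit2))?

crit2 → X (¬crit1 ∨ crit2) must hold at every position from 0 onward. It fails at position 3, so G (crit2 → X (¬crit1 ∨ crit2)) is false.
Positions where crit2 holds: 3, 5.
Check X (¬crit1 ∨ crit2) at each: 3→fails, 5→fails.

Violated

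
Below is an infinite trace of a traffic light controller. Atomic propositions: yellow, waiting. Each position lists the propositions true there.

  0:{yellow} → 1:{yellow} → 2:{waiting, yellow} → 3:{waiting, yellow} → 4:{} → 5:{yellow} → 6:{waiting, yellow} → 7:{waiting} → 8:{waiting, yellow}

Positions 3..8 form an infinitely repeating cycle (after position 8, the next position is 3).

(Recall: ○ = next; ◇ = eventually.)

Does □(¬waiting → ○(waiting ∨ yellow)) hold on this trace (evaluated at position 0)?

Yes

¬waiting → ○(waiting ∨ yellow) holds at every position 0..8, and those are all positions ever visited, so □(¬waiting → ○(waiting ∨ yellow)) holds.
Positions where ¬waiting holds: 0, 1, 4, 5.
Check ○(waiting ∨ yellow) at each: 0→ok, 1→ok, 4→ok, 5→ok.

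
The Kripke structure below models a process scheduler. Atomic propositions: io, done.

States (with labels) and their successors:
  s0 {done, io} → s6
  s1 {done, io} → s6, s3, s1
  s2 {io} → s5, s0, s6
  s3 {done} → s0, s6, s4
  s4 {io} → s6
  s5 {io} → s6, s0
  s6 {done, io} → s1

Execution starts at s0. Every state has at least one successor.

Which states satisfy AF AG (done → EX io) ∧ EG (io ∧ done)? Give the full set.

States satisfying AG (done → EX io): {s0, s1, s2, s3, s4, s5, s6}.
States satisfying AF AG (done → EX io): {s0, s1, s2, s3, s4, s5, s6}.
States satisfying io ∧ done: {s0, s1, s6}.
States satisfying EG (io ∧ done): {s0, s1, s6}.
States satisfying AF AG (done → EX io) ∧ EG (io ∧ done): {s0, s1, s6}.

{s0, s1, s6}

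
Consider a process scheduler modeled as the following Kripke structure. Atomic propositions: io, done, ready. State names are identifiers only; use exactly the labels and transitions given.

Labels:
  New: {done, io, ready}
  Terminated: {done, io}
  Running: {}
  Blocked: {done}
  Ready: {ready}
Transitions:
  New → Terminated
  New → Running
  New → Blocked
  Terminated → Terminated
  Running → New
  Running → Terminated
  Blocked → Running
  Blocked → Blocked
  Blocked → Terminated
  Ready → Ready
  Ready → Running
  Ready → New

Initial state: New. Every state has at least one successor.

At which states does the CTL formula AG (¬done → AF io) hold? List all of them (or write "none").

{New, Terminated, Running, Blocked}

States satisfying ¬done → AF io: {New, Terminated, Running, Blocked}.
States satisfying AG (¬done → AF io): {New, Terminated, Running, Blocked}.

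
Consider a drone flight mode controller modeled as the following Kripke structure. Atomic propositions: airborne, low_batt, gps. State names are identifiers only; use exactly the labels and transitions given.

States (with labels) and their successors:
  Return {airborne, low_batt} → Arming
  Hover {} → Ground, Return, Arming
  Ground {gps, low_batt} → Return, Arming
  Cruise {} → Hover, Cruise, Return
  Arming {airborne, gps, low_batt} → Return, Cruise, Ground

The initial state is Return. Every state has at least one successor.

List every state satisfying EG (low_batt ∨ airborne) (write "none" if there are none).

States satisfying low_batt ∨ airborne: {Return, Ground, Arming}.
States satisfying EG (low_batt ∨ airborne): {Return, Ground, Arming}.

{Return, Ground, Arming}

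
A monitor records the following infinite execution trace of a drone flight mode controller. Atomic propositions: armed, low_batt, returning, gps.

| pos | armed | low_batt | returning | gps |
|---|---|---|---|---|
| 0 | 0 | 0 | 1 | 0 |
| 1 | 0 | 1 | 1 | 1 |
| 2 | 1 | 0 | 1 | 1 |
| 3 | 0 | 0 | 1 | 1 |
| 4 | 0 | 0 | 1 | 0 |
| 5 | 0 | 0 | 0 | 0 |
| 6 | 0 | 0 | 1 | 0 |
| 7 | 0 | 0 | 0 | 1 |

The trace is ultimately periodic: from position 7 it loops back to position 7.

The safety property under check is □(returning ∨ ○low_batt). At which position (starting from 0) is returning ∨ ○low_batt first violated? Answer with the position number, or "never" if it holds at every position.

Check returning ∨ ○low_batt at each position in order: 0 ✓, 1 ✓, 2 ✓, 3 ✓, 4 ✓.
At position 5 the labels are {} and the next position 6 has {returning}, so returning ∨ ○low_batt is false there. This is the first violation.

5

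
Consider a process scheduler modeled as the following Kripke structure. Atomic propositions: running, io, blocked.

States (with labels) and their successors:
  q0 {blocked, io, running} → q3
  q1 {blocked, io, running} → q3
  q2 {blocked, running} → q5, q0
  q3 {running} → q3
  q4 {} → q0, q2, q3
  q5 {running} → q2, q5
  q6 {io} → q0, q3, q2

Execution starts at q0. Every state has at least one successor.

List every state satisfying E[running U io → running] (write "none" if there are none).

{q0, q1, q2, q3, q4, q5}

States satisfying running: {q0, q1, q2, q3, q5}.
States satisfying io → running: {q0, q1, q2, q3, q4, q5}.
States satisfying E[running U io → running]: {q0, q1, q2, q3, q4, q5}.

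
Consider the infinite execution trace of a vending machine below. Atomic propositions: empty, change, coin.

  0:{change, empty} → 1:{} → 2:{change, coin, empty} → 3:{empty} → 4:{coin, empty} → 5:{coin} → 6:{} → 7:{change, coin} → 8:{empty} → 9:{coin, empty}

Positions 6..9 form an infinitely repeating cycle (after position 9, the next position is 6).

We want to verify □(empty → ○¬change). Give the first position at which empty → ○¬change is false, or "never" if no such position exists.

empty → ○¬change holds at every position 0..9, and those are all the positions the trace ever visits, so the invariant □(empty → ○¬change) is never violated.

never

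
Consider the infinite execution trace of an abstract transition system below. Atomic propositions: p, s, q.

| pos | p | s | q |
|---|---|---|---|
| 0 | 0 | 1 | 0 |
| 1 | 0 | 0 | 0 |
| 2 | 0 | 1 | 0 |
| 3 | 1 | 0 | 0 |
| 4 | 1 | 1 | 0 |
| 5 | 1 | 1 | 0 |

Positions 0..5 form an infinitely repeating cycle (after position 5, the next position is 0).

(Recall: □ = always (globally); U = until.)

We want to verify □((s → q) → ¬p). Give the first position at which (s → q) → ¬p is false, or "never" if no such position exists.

3

Check (s → q) → ¬p at each position in order: 0 ✓, 1 ✓, 2 ✓.
At position 3 the labels are {p}, so (s → q) → ¬p is false there. This is the first violation.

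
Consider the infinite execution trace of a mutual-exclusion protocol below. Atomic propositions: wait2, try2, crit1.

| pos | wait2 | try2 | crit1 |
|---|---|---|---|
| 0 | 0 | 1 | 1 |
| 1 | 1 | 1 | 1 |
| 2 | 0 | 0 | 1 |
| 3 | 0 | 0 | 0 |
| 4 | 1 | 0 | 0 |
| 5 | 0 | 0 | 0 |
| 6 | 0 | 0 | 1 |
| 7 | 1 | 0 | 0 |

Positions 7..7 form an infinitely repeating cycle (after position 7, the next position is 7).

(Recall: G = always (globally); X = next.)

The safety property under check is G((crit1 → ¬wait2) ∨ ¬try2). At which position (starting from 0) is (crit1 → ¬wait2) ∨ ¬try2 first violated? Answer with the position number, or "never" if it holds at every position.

Check (crit1 → ¬wait2) ∨ ¬try2 at each position in order: 0 ✓.
At position 1 the labels are {crit1, try2, wait2}, so (crit1 → ¬wait2) ∨ ¬try2 is false there. This is the first violation.

1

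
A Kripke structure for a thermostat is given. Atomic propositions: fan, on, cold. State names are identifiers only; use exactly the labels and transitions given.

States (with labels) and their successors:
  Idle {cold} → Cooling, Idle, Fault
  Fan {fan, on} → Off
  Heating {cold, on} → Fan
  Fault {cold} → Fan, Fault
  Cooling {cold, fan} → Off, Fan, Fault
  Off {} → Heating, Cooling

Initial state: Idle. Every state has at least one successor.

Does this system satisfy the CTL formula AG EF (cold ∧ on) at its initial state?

Satisfied

States satisfying EF (cold ∧ on): {Idle, Fan, Heating, Fault, Cooling, Off}.
States satisfying AG EF (cold ∧ on): {Idle, Fan, Heating, Fault, Cooling, Off}.
Every state reachable from Idle satisfies EF (cold ∧ on).
Idle ∈ Sat(AG EF (cold ∧ on)).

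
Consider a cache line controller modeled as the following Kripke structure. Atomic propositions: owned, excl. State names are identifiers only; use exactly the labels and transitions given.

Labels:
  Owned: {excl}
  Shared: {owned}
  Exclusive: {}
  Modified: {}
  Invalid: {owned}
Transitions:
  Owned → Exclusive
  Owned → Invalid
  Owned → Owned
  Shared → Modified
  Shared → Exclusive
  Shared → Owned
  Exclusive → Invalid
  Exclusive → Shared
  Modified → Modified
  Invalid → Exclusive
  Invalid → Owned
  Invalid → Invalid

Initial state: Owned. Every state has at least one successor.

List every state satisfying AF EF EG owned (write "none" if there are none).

{Owned, Shared, Exclusive, Invalid}

States satisfying EF EG owned: {Owned, Shared, Exclusive, Invalid}.
States satisfying AF EF EG owned: {Owned, Shared, Exclusive, Invalid}.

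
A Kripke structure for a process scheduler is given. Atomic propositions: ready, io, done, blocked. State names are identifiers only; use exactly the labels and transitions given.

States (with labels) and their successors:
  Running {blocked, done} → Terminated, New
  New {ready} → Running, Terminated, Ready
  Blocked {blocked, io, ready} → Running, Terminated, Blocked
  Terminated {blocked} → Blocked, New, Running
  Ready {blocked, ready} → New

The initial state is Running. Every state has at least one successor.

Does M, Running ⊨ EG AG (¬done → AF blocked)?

Yes

States satisfying AG (¬done → AF blocked): {Running, New, Blocked, Terminated, Ready}.
States satisfying EG AG (¬done → AF blocked): {Running, New, Blocked, Terminated, Ready}.
Running ∈ Sat(EG AG (¬done → AF blocked)).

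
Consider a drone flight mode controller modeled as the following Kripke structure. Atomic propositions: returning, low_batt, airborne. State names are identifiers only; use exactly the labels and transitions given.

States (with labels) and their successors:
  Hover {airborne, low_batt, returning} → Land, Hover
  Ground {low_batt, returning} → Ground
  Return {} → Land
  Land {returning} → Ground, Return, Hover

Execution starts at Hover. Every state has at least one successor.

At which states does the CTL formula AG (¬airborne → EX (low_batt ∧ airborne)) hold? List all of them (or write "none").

States satisfying ¬airborne → EX (low_batt ∧ airborne): {Hover, Land}.
States satisfying AG (¬airborne → EX (low_batt ∧ airborne)): ∅.

none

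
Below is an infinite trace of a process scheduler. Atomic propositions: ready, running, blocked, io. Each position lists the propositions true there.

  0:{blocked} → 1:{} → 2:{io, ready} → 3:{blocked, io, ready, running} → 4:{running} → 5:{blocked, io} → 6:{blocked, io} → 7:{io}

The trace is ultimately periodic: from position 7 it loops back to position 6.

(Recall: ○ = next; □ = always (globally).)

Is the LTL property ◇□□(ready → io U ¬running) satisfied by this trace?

□□(ready → io U ¬running) holds at position 4, which is reachable from 0, so ◇□□(ready → io U ¬running) holds.

Holds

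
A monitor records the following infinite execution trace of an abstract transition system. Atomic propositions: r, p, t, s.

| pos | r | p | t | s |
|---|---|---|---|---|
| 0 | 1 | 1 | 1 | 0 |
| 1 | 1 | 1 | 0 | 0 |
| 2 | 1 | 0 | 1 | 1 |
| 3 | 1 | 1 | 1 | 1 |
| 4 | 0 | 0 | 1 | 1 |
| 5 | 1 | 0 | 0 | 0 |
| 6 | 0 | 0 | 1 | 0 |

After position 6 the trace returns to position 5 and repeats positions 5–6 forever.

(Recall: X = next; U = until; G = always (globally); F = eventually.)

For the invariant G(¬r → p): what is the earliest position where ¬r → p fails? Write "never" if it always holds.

Check ¬r → p at each position in order: 0 ✓, 1 ✓, 2 ✓, 3 ✓.
At position 4 the labels are {s, t}, so ¬r → p is false there. This is the first violation.

4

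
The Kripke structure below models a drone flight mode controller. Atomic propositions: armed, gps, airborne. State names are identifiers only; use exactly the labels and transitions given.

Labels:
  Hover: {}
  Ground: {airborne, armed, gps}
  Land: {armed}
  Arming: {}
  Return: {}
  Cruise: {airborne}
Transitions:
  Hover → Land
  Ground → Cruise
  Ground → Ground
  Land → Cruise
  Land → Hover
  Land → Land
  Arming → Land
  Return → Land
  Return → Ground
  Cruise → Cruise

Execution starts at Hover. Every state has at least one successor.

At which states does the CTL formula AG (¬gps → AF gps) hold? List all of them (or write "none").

States satisfying ¬gps → AF gps: {Ground}.
States satisfying AG (¬gps → AF gps): ∅.

none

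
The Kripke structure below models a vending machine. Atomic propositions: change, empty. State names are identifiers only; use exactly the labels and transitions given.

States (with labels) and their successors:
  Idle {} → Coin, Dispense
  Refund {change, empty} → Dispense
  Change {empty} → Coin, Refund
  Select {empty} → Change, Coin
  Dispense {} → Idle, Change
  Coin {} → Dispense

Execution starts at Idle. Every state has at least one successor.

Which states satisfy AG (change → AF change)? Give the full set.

{Idle, Refund, Change, Select, Dispense, Coin}

States satisfying change → AF change: {Idle, Refund, Change, Select, Dispense, Coin}.
States satisfying AG (change → AF change): {Idle, Refund, Change, Select, Dispense, Coin}.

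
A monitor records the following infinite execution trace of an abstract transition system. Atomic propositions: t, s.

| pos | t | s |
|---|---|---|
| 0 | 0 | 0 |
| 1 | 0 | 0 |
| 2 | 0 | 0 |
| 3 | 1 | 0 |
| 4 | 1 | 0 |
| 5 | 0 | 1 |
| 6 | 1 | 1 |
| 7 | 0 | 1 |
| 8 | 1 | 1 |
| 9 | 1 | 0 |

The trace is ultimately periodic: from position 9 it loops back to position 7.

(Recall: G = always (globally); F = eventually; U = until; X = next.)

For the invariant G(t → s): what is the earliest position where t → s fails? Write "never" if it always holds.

Check t → s at each position in order: 0 ✓, 1 ✓, 2 ✓.
At position 3 the labels are {t}, so t → s is false there. This is the first violation.

3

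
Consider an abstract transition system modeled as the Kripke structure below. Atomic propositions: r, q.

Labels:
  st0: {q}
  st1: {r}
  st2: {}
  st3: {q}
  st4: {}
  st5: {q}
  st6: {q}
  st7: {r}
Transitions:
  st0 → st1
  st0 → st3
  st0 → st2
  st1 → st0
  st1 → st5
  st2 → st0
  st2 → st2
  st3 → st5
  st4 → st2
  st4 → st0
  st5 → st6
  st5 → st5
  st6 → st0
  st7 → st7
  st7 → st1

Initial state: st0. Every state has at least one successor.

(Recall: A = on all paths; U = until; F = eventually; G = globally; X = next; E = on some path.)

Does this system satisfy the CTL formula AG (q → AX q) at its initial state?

States satisfying q → AX q: {st1, st2, st3, st4, st5, st6, st7}.
States satisfying AG (q → AX q): ∅.
st0 is reachable from st0 and violates q → AX q, so AG fails at st0.
st0 ∉ Sat(AG (q → AX q)).

No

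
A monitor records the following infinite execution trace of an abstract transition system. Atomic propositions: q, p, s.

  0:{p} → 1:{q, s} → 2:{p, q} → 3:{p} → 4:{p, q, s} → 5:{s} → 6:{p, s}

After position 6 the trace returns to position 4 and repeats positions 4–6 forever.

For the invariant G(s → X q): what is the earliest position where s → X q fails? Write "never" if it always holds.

Check s → X q at each position in order: 0 ✓, 1 ✓, 2 ✓, 3 ✓.
At position 4 the labels are {p, q, s} and the next position 5 has {s}, so s → X q is false there. This is the first violation.

4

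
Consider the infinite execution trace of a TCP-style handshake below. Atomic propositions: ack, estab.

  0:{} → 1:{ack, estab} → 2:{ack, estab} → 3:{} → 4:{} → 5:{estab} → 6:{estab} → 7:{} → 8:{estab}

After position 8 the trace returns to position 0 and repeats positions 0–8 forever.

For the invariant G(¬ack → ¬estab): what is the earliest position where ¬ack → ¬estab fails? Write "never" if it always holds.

Check ¬ack → ¬estab at each position in order: 0 ✓, 1 ✓, 2 ✓, 3 ✓, 4 ✓.
At position 5 the labels are {estab}, so ¬ack → ¬estab is false there. This is the first violation.

5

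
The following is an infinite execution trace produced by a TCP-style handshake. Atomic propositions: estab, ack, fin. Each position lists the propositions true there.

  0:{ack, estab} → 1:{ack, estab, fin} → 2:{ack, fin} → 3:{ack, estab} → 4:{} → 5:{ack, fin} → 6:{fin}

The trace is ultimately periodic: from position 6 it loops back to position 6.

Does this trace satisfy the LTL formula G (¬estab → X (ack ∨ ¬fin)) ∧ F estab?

¬estab → X (ack ∨ ¬fin) must hold at every position from 0 onward. It fails at position 5, so G (¬estab → X (ack ∨ ¬fin)) is false.
Positions where ¬estab holds: 2, 4, 5, 6.
Check X (ack ∨ ¬fin) at each: 2→ok, 4→ok, 5→fails, 6→fails.
estab holds at position 0, which is reachable from 0, so F estab holds.
At position 0: G (¬estab → X (ack ∨ ¬fin)) is false; F estab is true; so G (¬estab → X (ack ∨ ¬fin)) ∧ F estab is false.

Does not hold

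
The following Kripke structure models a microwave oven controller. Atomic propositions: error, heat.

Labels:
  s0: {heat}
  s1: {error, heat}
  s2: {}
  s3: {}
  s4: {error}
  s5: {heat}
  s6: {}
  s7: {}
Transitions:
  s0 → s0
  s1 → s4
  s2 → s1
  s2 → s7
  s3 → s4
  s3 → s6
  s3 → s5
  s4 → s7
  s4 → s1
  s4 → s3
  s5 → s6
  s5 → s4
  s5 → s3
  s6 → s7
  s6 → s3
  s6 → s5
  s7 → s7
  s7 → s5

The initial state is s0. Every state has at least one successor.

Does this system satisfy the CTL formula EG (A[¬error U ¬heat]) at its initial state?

States satisfying A[¬error U ¬heat]: {s2, s3, s4, s5, s6, s7}.
States satisfying EG (A[¬error U ¬heat]): {s2, s3, s4, s5, s6, s7}.
No suitable path/successor from s0 witnesses the formula.
s0 ∉ Sat(EG (A[¬error U ¬heat])).

Violated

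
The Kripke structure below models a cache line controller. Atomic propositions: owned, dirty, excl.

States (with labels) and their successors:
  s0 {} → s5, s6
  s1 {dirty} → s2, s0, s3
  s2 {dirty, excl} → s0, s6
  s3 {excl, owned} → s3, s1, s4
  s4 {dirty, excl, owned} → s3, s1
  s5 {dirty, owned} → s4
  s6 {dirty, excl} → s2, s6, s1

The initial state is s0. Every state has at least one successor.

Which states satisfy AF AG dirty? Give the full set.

States satisfying AG dirty: ∅.
States satisfying AF AG dirty: ∅.

none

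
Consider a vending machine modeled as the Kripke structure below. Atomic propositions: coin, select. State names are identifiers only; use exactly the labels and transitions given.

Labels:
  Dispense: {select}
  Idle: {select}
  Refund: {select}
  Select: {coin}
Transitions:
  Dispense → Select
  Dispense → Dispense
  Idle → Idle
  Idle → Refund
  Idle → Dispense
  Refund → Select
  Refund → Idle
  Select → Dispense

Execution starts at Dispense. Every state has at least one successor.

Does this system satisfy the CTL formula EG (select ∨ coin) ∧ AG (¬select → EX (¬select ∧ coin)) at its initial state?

No

States satisfying select ∨ coin: {Dispense, Idle, Refund, Select}.
States satisfying EG (select ∨ coin): {Dispense, Idle, Refund, Select}.
States satisfying ¬select → EX (¬select ∧ coin): {Dispense, Idle, Refund}.
States satisfying AG (¬select → EX (¬select ∧ coin)): ∅.
States satisfying EG (select ∨ coin) ∧ AG (¬select → EX (¬select ∧ coin)): ∅.
Dispense ∉ Sat(EG (select ∨ coin) ∧ AG (¬select → EX (¬select ∧ coin))).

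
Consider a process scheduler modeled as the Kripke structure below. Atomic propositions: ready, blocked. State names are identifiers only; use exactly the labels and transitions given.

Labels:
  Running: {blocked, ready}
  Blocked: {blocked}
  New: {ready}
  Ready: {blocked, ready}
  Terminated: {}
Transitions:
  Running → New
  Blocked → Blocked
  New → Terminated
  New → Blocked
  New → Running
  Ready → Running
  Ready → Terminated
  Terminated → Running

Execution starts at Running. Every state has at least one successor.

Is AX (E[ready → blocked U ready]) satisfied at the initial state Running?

Satisfied

States satisfying E[ready → blocked U ready]: {Running, New, Ready, Terminated}.
States satisfying AX (E[ready → blocked U ready]): {Running, Ready, Terminated}.
Running ∈ Sat(AX (E[ready → blocked U ready])).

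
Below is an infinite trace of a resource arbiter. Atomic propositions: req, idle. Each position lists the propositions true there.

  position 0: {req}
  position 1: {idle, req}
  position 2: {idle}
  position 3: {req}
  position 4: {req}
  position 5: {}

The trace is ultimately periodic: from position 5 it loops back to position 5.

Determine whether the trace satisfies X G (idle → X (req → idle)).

Violated

The position after 0 is 1; G (idle → X (req → idle)) is false there.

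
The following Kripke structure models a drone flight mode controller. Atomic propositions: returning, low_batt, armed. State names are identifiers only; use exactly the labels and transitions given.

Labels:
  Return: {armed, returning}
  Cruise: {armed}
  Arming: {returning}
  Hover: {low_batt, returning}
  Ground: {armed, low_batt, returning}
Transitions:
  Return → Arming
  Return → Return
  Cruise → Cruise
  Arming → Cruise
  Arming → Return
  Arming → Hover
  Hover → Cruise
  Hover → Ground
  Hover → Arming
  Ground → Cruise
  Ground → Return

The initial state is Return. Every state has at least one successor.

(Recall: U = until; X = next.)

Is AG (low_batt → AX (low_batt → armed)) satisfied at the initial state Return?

States satisfying low_batt → AX (low_batt → armed): {Return, Cruise, Arming, Hover, Ground}.
States satisfying AG (low_batt → AX (low_batt → armed)): {Return, Cruise, Arming, Hover, Ground}.
Every state reachable from Return satisfies low_batt → AX (low_batt → armed).
Return ∈ Sat(AG (low_batt → AX (low_batt → armed))).

Yes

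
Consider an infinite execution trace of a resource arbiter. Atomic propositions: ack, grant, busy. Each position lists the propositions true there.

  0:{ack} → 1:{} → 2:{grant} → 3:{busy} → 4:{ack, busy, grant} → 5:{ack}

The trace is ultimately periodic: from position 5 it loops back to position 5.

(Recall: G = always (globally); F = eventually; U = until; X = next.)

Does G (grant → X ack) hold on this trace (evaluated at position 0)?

grant → X ack must hold at every position from 0 onward. It fails at position 2, so G (grant → X ack) is false.
Positions where grant holds: 2, 4.
Check X ack at each: 2→fails, 4→ok.

Violated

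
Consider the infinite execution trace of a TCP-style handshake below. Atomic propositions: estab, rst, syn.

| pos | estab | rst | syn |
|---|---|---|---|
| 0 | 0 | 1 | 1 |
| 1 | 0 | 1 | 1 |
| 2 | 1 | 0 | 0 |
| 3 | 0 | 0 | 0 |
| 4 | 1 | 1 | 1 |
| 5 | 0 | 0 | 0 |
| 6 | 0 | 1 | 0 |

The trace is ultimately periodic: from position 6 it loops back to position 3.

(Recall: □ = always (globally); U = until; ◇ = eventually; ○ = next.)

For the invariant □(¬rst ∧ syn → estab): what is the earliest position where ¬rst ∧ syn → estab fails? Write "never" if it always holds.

never

¬rst ∧ syn → estab holds at every position 0..6, and those are all the positions the trace ever visits, so the invariant □(¬rst ∧ syn → estab) is never violated.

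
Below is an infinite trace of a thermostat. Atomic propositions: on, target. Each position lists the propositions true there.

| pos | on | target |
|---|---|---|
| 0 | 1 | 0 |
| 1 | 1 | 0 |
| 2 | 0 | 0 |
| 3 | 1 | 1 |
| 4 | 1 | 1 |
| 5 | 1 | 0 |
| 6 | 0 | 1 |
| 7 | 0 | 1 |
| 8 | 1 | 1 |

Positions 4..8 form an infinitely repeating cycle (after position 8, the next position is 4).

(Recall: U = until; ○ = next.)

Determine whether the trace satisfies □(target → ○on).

Violated

target → ○on must hold at every position from 0 onward. It fails at position 6, so □(target → ○on) is false.
Positions where target holds: 3, 4, 6, 7, 8.
Check ○on at each: 3→ok, 4→ok, 6→fails, 7→ok, 8→ok.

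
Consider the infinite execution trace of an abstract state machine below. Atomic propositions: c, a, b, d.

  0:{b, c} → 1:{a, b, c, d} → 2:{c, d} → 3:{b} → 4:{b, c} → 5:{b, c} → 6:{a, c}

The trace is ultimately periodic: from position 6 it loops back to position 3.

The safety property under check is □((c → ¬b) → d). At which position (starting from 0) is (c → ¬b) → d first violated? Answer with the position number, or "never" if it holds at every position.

Check (c → ¬b) → d at each position in order: 0 ✓, 1 ✓, 2 ✓.
At position 3 the labels are {b}, so (c → ¬b) → d is false there. This is the first violation.

3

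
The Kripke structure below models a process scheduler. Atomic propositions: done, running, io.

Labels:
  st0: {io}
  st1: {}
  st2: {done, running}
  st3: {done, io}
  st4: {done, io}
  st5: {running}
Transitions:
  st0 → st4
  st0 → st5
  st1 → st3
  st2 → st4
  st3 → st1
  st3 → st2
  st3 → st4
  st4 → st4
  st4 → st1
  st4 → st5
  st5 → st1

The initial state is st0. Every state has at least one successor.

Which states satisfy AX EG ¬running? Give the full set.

{st1, st2, st5}

States satisfying EG ¬running: {st0, st1, st3, st4}.
States satisfying AX EG ¬running: {st1, st2, st5}.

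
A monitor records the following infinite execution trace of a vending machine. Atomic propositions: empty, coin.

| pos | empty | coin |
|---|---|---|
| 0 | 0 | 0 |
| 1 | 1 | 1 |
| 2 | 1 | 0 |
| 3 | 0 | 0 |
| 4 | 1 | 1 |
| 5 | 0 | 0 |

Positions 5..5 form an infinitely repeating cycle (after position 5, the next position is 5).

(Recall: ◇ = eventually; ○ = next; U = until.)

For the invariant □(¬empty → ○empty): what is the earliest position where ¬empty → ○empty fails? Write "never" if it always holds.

Check ¬empty → ○empty at each position in order: 0 ✓, 1 ✓, 2 ✓, 3 ✓, 4 ✓.
At position 5 the labels are {} and the next position 5 has {}, so ¬empty → ○empty is false there. This is the first violation.

5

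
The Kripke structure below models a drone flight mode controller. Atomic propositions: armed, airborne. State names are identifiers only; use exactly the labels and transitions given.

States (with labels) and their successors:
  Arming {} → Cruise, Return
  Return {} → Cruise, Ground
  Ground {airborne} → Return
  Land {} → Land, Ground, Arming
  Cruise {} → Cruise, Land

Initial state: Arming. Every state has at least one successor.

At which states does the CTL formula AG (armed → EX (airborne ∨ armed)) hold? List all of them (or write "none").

States satisfying armed → EX (airborne ∨ armed): {Arming, Return, Ground, Land, Cruise}.
States satisfying AG (armed → EX (airborne ∨ armed)): {Arming, Return, Ground, Land, Cruise}.

{Arming, Return, Ground, Land, Cruise}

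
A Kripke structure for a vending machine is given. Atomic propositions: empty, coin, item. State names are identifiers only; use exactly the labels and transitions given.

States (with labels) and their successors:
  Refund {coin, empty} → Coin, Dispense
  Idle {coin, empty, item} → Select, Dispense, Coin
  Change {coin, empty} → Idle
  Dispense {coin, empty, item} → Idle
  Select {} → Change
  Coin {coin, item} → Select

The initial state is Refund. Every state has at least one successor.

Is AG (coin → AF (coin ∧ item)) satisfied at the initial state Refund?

States satisfying coin → AF (coin ∧ item): {Refund, Idle, Change, Dispense, Select, Coin}.
States satisfying AG (coin → AF (coin ∧ item)): {Refund, Idle, Change, Dispense, Select, Coin}.
Every state reachable from Refund satisfies coin → AF (coin ∧ item).
Refund ∈ Sat(AG (coin → AF (coin ∧ item))).

Yes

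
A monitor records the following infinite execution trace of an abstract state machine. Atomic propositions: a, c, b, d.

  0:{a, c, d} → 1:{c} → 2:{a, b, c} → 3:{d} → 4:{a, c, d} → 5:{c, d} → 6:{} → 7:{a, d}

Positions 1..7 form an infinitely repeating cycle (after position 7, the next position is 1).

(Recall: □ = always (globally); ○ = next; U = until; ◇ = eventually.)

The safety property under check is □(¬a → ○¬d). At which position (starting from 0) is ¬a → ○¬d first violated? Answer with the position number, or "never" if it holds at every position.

Check ¬a → ○¬d at each position in order: 0 ✓, 1 ✓, 2 ✓.
At position 3 the labels are {d} and the next position 4 has {a, c, d}, so ¬a → ○¬d is false there. This is the first violation.

3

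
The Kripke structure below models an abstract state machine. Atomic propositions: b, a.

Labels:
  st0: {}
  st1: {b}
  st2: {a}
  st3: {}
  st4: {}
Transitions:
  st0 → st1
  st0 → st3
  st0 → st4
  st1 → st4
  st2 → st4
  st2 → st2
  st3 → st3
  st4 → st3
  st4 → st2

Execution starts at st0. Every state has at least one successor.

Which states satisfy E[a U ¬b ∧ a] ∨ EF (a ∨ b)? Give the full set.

States satisfying a: {st2}.
States satisfying ¬b ∧ a: {st2}.
States satisfying E[a U ¬b ∧ a]: {st2}.
States satisfying a ∨ b: {st1, st2}.
States satisfying EF (a ∨ b): {st0, st1, st2, st4}.
States satisfying E[a U ¬b ∧ a] ∨ EF (a ∨ b): {st0, st1, st2, st4}.

{st0, st1, st2, st4}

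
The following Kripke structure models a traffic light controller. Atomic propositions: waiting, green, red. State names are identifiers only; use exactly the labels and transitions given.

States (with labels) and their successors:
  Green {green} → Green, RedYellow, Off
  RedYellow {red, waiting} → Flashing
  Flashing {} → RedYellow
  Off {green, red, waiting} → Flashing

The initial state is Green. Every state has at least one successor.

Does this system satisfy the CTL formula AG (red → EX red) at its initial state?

Does not hold

States satisfying red → EX red: {Green, Flashing}.
States satisfying AG (red → EX red): ∅.
Off is reachable from Green and violates red → EX red, so AG fails at Green.
Green ∉ Sat(AG (red → EX red)).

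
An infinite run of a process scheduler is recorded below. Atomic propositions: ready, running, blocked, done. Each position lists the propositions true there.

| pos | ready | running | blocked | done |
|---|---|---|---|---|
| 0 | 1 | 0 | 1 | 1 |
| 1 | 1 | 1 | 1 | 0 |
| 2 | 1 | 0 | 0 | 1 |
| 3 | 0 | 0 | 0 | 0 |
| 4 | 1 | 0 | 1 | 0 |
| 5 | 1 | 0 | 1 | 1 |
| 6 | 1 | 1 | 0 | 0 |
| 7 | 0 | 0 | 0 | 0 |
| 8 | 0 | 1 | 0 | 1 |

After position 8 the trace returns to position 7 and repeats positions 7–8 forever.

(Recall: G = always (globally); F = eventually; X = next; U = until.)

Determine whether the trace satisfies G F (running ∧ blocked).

F (running ∧ blocked) must hold at every position from 0 onward. It fails at position 2, so G F (running ∧ blocked) is false.

Violated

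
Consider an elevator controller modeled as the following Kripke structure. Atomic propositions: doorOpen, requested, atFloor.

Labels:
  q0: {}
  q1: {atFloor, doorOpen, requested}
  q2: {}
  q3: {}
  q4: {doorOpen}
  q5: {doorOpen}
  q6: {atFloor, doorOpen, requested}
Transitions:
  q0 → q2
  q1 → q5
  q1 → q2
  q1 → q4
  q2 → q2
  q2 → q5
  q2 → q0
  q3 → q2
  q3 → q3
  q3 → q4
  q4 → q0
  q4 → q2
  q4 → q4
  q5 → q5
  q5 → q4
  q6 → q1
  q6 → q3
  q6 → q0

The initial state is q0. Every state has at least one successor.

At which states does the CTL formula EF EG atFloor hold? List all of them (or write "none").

States satisfying EG atFloor: ∅.
States satisfying EF EG atFloor: ∅.

none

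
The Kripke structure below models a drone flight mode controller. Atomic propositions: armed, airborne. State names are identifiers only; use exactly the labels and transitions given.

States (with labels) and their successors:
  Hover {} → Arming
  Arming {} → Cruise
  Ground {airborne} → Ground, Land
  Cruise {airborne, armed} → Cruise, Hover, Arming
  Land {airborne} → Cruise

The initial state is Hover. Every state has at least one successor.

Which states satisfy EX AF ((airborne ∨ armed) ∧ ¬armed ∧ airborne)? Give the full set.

States satisfying AF ((airborne ∨ armed) ∧ ¬armed ∧ airborne): {Ground, Land}.
States satisfying EX AF ((airborne ∨ armed) ∧ ¬armed ∧ airborne): {Ground}.

{Ground}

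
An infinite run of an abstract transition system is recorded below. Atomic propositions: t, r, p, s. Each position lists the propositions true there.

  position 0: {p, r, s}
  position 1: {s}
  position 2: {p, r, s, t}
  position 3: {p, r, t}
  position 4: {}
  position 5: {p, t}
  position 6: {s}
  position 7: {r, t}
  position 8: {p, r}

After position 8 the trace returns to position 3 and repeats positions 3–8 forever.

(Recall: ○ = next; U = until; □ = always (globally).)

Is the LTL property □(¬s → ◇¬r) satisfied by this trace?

¬s → ◇¬r holds at every position 0..8, and those are all positions ever visited, so □(¬s → ◇¬r) holds.
Positions where ¬s holds: 3, 4, 5, 7, 8.
Check ◇¬r at each: 3→ok, 4→ok, 5→ok, 7→ok, 8→ok.

Satisfied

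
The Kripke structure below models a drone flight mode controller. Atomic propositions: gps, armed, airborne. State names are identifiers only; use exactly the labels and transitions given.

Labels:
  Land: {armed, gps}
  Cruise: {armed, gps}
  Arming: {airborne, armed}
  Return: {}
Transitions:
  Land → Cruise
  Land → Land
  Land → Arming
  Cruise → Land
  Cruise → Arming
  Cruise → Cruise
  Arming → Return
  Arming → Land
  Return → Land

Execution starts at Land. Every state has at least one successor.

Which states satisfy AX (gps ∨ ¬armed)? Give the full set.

States satisfying gps ∨ ¬armed: {Land, Cruise, Return}.
States satisfying AX (gps ∨ ¬armed): {Arming, Return}.

{Arming, Return}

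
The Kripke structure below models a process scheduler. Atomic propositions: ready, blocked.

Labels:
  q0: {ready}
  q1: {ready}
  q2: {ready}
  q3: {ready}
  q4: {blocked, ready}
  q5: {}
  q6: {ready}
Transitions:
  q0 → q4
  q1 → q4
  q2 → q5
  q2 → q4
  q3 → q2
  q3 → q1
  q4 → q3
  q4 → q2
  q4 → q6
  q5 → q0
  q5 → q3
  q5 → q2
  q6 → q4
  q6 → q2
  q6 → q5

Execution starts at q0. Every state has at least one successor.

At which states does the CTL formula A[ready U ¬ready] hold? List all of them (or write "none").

States satisfying ready: {q0, q1, q2, q3, q4, q6}.
States satisfying ¬ready: {q5}.
States satisfying A[ready U ¬ready]: {q5}.

{q5}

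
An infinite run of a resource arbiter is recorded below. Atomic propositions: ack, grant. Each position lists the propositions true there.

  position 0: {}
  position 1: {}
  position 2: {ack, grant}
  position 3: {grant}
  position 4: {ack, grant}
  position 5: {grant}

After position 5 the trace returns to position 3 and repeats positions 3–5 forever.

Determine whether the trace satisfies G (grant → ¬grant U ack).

Does not hold

grant → ¬grant U ack must hold at every position from 0 onward. It fails at position 3, so G (grant → ¬grant U ack) is false.
Positions where grant holds: 2, 3, 4, 5.
Check ¬grant U ack at each: 2→ok, 3→fails, 4→ok, 5→fails.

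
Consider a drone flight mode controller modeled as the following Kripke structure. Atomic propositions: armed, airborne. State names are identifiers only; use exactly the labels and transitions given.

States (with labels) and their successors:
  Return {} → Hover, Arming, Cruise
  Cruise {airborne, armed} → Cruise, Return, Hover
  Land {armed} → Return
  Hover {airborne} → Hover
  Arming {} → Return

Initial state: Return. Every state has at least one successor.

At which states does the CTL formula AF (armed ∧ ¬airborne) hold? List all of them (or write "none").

States satisfying armed ∧ ¬airborne: {Land}.
States satisfying AF (armed ∧ ¬airborne): {Land}.

{Land}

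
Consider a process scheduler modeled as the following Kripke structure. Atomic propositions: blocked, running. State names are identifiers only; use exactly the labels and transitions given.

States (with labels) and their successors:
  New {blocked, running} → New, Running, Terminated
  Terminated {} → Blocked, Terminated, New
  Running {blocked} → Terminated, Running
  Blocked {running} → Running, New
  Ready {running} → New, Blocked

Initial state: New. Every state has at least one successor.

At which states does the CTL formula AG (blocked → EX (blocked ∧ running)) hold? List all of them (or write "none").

none

States satisfying blocked → EX (blocked ∧ running): {New, Terminated, Blocked, Ready}.
States satisfying AG (blocked → EX (blocked ∧ running)): ∅.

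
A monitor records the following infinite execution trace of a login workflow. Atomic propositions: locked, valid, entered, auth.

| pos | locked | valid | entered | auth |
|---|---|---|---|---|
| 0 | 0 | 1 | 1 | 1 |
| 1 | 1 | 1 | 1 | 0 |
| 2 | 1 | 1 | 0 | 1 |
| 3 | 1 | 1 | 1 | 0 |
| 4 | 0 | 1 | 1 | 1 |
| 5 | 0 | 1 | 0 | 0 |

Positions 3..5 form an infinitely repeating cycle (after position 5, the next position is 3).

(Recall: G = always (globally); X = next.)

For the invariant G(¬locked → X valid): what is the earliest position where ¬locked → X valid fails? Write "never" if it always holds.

¬locked → X valid holds at every position 0..5, and those are all the positions the trace ever visits, so the invariant G(¬locked → X valid) is never violated.

never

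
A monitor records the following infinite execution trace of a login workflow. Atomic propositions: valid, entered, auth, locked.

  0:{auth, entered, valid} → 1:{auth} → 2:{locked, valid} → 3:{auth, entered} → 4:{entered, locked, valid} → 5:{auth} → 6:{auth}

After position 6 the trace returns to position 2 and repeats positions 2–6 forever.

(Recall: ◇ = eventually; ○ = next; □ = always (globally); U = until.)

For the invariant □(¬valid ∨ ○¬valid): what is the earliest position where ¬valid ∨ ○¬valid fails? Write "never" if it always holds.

¬valid ∨ ○¬valid holds at every position 0..6, and those are all the positions the trace ever visits, so the invariant □(¬valid ∨ ○¬valid) is never violated.

never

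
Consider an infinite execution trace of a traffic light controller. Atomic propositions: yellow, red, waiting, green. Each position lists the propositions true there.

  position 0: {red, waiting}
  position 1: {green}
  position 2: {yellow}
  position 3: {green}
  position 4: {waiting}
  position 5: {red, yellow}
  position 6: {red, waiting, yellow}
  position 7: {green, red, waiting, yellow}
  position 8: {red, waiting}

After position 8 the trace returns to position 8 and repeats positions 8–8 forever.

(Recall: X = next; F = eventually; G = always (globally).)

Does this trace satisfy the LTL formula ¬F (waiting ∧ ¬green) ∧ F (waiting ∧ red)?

No

waiting ∧ red holds at position 0, which is reachable from 0, so F (waiting ∧ red) holds.
At position 0: ¬F (waiting ∧ ¬green) is false; F (waiting ∧ red) is true; so ¬F (waiting ∧ ¬green) ∧ F (waiting ∧ red) is false.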